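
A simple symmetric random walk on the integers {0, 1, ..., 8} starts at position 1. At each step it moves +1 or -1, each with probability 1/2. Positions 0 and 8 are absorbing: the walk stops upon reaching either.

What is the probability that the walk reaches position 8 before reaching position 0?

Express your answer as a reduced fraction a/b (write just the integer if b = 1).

Answer: 1/8

Derivation:
Symmetric walk (p = 1/2): the harmonic-function argument gives P(hit 8 before 0 | start at 1) = a/N.
P = 1/8 = 1/8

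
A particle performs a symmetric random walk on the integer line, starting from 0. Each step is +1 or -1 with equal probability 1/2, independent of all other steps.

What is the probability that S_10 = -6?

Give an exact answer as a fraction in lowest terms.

To reach position -6 after 10 steps: need 2 steps of +1 and 8 of -1.
Favorable paths: C(10,2) = 45
Total paths: 2^10 = 1024
P = 45/1024 = 45/1024

Answer: 45/1024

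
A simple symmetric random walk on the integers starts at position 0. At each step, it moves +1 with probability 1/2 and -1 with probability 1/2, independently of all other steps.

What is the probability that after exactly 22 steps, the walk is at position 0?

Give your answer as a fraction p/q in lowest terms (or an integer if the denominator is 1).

Answer: 88179/524288

Derivation:
To return to 0 after 22 steps: need exactly 11 steps of +1 and 11 of -1.
Favorable paths: C(22,11) = 705432
Total paths: 2^22 = 4194304
P = 705432/4194304 = 88179/524288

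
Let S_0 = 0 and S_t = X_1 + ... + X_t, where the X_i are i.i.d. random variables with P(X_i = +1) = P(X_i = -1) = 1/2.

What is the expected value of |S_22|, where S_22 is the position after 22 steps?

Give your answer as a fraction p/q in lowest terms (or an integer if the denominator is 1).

S_22 takes values m ≡ 0 (mod 2) with |m| ≤ 22; P(S_22=m) = C(22,(22+m)/2)/2^22.
Total paths: 2^22 = 4194304
Distribution: P(S=-22)=1/4194304, P(S=-20)=22/4194304, P(S=-18)=231/4194304, P(S=-16)=1540/4194304, P(S=-14)=7315/4194304, P(S=-12)=26334/4194304, P(S=-10)=74613/4194304, P(S=-8)=170544/4194304, P(S=-6)=319770/4194304, P(S=-4)=497420/4194304, P(S=-2)=646646/4194304, P(S=0)=705432/4194304, P(S=2)=646646/4194304, P(S=4)=497420/4194304, P(S=6)=319770/4194304, P(S=8)=170544/4194304, P(S=10)=74613/4194304, P(S=12)=26334/4194304, P(S=14)=7315/4194304, P(S=16)=1540/4194304, P(S=18)=231/4194304, P(S=20)=22/4194304, P(S=22)=1/4194304
E[|S_22|] = Σ_m |m|·P(S_22=m) = 15519504/4194304 = 969969/262144

Answer: 969969/262144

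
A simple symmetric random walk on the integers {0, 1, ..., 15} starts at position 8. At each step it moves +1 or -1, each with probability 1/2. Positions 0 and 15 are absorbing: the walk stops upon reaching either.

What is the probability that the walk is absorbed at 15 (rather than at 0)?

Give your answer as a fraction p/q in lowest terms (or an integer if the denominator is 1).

Answer: 8/15

Derivation:
Symmetric walk (p = 1/2): the harmonic-function argument gives P(hit 15 before 0 | start at 8) = a/N.
P = 8/15 = 8/15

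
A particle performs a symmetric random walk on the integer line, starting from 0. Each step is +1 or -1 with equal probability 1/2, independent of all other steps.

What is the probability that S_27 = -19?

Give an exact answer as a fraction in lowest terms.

Answer: 8775/67108864

Derivation:
To reach position -19 after 27 steps: need 4 steps of +1 and 23 of -1.
Favorable paths: C(27,4) = 17550
Total paths: 2^27 = 134217728
P = 17550/134217728 = 8775/67108864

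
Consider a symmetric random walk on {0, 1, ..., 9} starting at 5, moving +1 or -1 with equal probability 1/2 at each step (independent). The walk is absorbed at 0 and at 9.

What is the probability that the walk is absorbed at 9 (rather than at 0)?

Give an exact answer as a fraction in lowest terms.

Answer: 5/9

Derivation:
Symmetric walk (p = 1/2): the harmonic-function argument gives P(hit 9 before 0 | start at 5) = a/N.
P = 5/9 = 5/9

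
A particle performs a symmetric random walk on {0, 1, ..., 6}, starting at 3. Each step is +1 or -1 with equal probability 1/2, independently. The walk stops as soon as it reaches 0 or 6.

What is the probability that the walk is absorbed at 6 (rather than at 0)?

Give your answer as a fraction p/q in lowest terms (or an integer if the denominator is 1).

Symmetric walk (p = 1/2): the harmonic-function argument gives P(hit 6 before 0 | start at 3) = a/N.
P = 3/6 = 1/2

Answer: 1/2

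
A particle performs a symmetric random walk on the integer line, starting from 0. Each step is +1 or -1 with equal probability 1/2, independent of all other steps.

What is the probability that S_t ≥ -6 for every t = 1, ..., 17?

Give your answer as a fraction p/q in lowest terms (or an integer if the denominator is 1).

Answer: 14807/16384

Derivation:
Let f(t,s) = #length-t paths at position s with S_1..S_t all ≥ -6.
f(t,s) = f(t-1,s-1) + f(t-1,s+1) for s ≥ -6; f(t,s) = 0 for s < -6.
t=0: f(0,0)=1
t=1: f(1,-1)=1 f(1,1)=1
t=2: f(2,-2)=1 f(2,0)=2 f(2,2)=1
t=3: f(3,-3)=1 f(3,-1)=3 f(3,1)=3 f(3,3)=1
t=4: f(4,-4)=1 f(4,-2)=4 f(4,0)=6 f(4,2)=4 f(4,4)=1
t=5: f(5,-5)=1 f(5,-3)=5 f(5,-1)=10 f(5,1)=10 f(5,3)=5 f(5,5)=1
t=6: f(6,-6)=1 f(6,-4)=6 f(6,-2)=15 f(6,0)=20 f(6,2)=15 f(6,4)=6 f(6,6)=1
t=7: f(7,-5)=7 f(7,-3)=21 f(7,-1)=35 f(7,1)=35 f(7,3)=21 f(7,5)=7 f(7,7)=1
t=8: f(8,-6)=7 f(8,-4)=28 f(8,-2)=56 f(8,0)=70 f(8,2)=56 f(8,4)=28 f(8,6)=8 f(8,8)=1
t=9: f(9,-5)=35 f(9,-3)=84 f(9,-1)=126 f(9,1)=126 f(9,3)=84 f(9,5)=36 f(9,7)=9 f(9,9)=1
t=10: f(10,-6)=35 f(10,-4)=119 f(10,-2)=210 f(10,0)=252 f(10,2)=210 f(10,4)=120 f(10,6)=45 f(10,8)=10 f(10,10)=1
t=11: f(11,-5)=154 f(11,-3)=329 f(11,-1)=462 f(11,1)=462 f(11,3)=330 f(11,5)=165 f(11,7)=55 f(11,9)=11 f(11,11)=1
t=12: f(12,-6)=154 f(12,-4)=483 f(12,-2)=791 f(12,0)=924 f(12,2)=792 f(12,4)=495 f(12,6)=220 f(12,8)=66 f(12,10)=12 f(12,12)=1
t=13: f(13,-5)=637 f(13,-3)=1274 f(13,-1)=1715 f(13,1)=1716 f(13,3)=1287 f(13,5)=715 f(13,7)=286 f(13,9)=78 f(13,11)=13 f(13,13)=1
t=14: f(14,-6)=637 f(14,-4)=1911 f(14,-2)=2989 f(14,0)=3431 f(14,2)=3003 f(14,4)=2002 f(14,6)=1001 f(14,8)=364 f(14,10)=91 f(14,12)=14 f(14,14)=1
t=15: f(15,-5)=2548 f(15,-3)=4900 f(15,-1)=6420 f(15,1)=6434 f(15,3)=5005 f(15,5)=3003 f(15,7)=1365 f(15,9)=455 f(15,11)=105 f(15,13)=15 f(15,15)=1
t=16: f(16,-6)=2548 f(16,-4)=7448 f(16,-2)=11320 f(16,0)=12854 f(16,2)=11439 f(16,4)=8008 f(16,6)=4368 f(16,8)=1820 f(16,10)=560 f(16,12)=120 f(16,14)=16 f(16,16)=1
t=17: f(17,-5)=9996 f(17,-3)=18768 f(17,-1)=24174 f(17,1)=24293 f(17,3)=19447 f(17,5)=12376 f(17,7)=6188 f(17,9)=2380 f(17,11)=680 f(17,13)=136 f(17,15)=17 f(17,17)=1
Σ_s f(17,s) = 118456
P = 118456/131072 = 14807/16384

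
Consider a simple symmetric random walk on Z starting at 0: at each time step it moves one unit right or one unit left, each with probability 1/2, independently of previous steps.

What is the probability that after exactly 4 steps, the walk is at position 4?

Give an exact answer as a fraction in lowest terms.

To reach position 4 after 4 steps: need 4 steps of +1 and 0 of -1.
Favorable paths: C(4,4) = 1
Total paths: 2^4 = 16
P = 1/16 = 1/16

Answer: 1/16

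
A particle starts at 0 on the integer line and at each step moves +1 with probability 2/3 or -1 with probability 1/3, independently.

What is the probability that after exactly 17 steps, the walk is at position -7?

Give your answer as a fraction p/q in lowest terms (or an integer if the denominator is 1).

Answer: 198016/129140163

Derivation:
To reach position -7 after 17 steps: need 5 steps of +1 and 12 steps of -1.
Number of such sequences: C(17,5) = 6188
Each has probability (2/3)^5 · (1/3)^12 = 32/129140163
P = 6188 · 32/129140163 = 198016/129140163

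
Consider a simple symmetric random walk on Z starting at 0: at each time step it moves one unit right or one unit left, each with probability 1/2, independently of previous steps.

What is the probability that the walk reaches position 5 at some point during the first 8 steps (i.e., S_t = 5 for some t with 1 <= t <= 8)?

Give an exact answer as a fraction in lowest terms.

Answer: 9/128

Derivation:
Count via complement. Let g(t,s) = #length-t paths at position s with S_1..S_t all ≠ 5.
g(t,s) = g(t-1,s-1) + g(t-1,s+1) for s ≠ 5; g(t,5) = 0.
t=0: g(0,0)=1
t=1: g(1,-1)=1 g(1,1)=1
t=2: g(2,-2)=1 g(2,0)=2 g(2,2)=1
t=3: g(3,-3)=1 g(3,-1)=3 g(3,1)=3 g(3,3)=1
t=4: g(4,-4)=1 g(4,-2)=4 g(4,0)=6 g(4,2)=4 g(4,4)=1
t=5: g(5,-5)=1 g(5,-3)=5 g(5,-1)=10 g(5,1)=10 g(5,3)=5
t=6: g(6,-6)=1 g(6,-4)=6 g(6,-2)=15 g(6,0)=20 g(6,2)=15 g(6,4)=5
t=7: g(7,-7)=1 g(7,-5)=7 g(7,-3)=21 g(7,-1)=35 g(7,1)=35 g(7,3)=20
t=8: g(8,-8)=1 g(8,-6)=8 g(8,-4)=28 g(8,-2)=56 g(8,0)=70 g(8,2)=55 g(8,4)=20
Paths never hitting 5: Σ_s g(8,s) = 238
Paths hitting 5: 2^8 - 238 = 18
P = 18/256 = 9/128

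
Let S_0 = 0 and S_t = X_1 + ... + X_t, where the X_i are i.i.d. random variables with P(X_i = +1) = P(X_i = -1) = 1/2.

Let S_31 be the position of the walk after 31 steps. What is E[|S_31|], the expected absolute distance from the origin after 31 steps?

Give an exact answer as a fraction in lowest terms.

Answer: 300540195/67108864

Derivation:
S_31 takes values m ≡ 1 (mod 2) with |m| ≤ 31; P(S_31=m) = C(31,(31+m)/2)/2^31.
Total paths: 2^31 = 2147483648
Distribution: P(S=-31)=1/2147483648, P(S=-29)=31/2147483648, P(S=-27)=465/2147483648, P(S=-25)=4495/2147483648, P(S=-23)=31465/2147483648, P(S=-21)=169911/2147483648, P(S=-19)=736281/2147483648, P(S=-17)=2629575/2147483648, P(S=-15)=7888725/2147483648, P(S=-13)=20160075/2147483648, P(S=-11)=44352165/2147483648, P(S=-9)=84672315/2147483648, P(S=-7)=141120525/2147483648, P(S=-5)=206253075/2147483648, P(S=-3)=265182525/2147483648, P(S=-1)=300540195/2147483648, P(S=1)=300540195/2147483648, P(S=3)=265182525/2147483648, P(S=5)=206253075/2147483648, P(S=7)=141120525/2147483648, P(S=9)=84672315/2147483648, P(S=11)=44352165/2147483648, P(S=13)=20160075/2147483648, P(S=15)=7888725/2147483648, P(S=17)=2629575/2147483648, P(S=19)=736281/2147483648, P(S=21)=169911/2147483648, P(S=23)=31465/2147483648, P(S=25)=4495/2147483648, P(S=27)=465/2147483648, P(S=29)=31/2147483648, P(S=31)=1/2147483648
E[|S_31|] = Σ_m |m|·P(S_31=m) = 9617286240/2147483648 = 300540195/67108864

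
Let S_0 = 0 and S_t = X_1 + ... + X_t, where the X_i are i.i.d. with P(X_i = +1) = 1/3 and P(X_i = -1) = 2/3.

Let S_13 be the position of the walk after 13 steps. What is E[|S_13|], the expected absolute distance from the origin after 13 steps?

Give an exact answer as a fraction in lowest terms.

Answer: 836459/177147

Derivation:
S_13 takes values m ≡ 1 (mod 2) with |m| ≤ 13; P(S_13=m) = C(13,(13+m)/2) · (1/3)^((13+m)/2) · (2/3)^((13-m)/2).
Distribution: P(S=-13)=8192/1594323, P(S=-11)=53248/1594323, P(S=-9)=53248/531441, P(S=-7)=292864/1594323, P(S=-5)=366080/1594323, P(S=-3)=36608/177147, P(S=-1)=73216/531441, P(S=1)=36608/531441, P(S=3)=4576/177147, P(S=5)=11440/1594323, P(S=7)=2288/1594323, P(S=9)=104/531441, P(S=11)=26/1594323, P(S=13)=1/1594323
E[|S_13|] = Σ_m |m|·P(S_13=m) = 836459/177147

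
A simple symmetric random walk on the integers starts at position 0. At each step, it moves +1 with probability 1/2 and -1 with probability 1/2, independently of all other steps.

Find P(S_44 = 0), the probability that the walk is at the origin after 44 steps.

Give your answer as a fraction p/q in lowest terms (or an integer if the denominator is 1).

To return to 0 after 44 steps: need exactly 22 steps of +1 and 22 of -1.
Favorable paths: C(44,22) = 2104098963720
Total paths: 2^44 = 17592186044416
P = 2104098963720/17592186044416 = 263012370465/2199023255552

Answer: 263012370465/2199023255552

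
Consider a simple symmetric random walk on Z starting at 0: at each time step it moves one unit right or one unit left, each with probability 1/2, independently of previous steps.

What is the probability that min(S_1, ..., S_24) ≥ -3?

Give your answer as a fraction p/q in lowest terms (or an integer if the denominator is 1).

Let f(t,s) = #length-t paths at position s with S_1..S_t all ≥ -3.
f(t,s) = f(t-1,s-1) + f(t-1,s+1) for s ≥ -3; f(t,s) = 0 for s < -3.
t=0: f(0,0)=1
t=1: f(1,-1)=1 f(1,1)=1
t=2: f(2,-2)=1 f(2,0)=2 f(2,2)=1
t=3: f(3,-3)=1 f(3,-1)=3 f(3,1)=3 f(3,3)=1
t=4: f(4,-2)=4 f(4,0)=6 f(4,2)=4 f(4,4)=1
t=5: f(5,-3)=4 f(5,-1)=10 f(5,1)=10 f(5,3)=5 f(5,5)=1
t=6: f(6,-2)=14 f(6,0)=20 f(6,2)=15 f(6,4)=6 f(6,6)=1
t=7: f(7,-3)=14 f(7,-1)=34 f(7,1)=35 f(7,3)=21 f(7,5)=7 f(7,7)=1
t=8: f(8,-2)=48 f(8,0)=69 f(8,2)=56 f(8,4)=28 f(8,6)=8 f(8,8)=1
t=9: f(9,-3)=48 f(9,-1)=117 f(9,1)=125 f(9,3)=84 f(9,5)=36 f(9,7)=9 f(9,9)=1
t=10: f(10,-2)=165 f(10,0)=242 f(10,2)=209 f(10,4)=120 f(10,6)=45 f(10,8)=10 f(10,10)=1
t=11: f(11,-3)=165 f(11,-1)=407 f(11,1)=451 f(11,3)=329 f(11,5)=165 f(11,7)=55 f(11,9)=11 f(11,11)=1
t=12: f(12,-2)=572 f(12,0)=858 f(12,2)=780 f(12,4)=494 f(12,6)=220 f(12,8)=66 f(12,10)=12 f(12,12)=1
t=13: f(13,-3)=572 f(13,-1)=1430 f(13,1)=1638 f(13,3)=1274 f(13,5)=714 f(13,7)=286 f(13,9)=78 f(13,11)=13 f(13,13)=1
t=14: f(14,-2)=2002 f(14,0)=3068 f(14,2)=2912 f(14,4)=1988 f(14,6)=1000 f(14,8)=364 f(14,10)=91 f(14,12)=14 f(14,14)=1
t=15: f(15,-3)=2002 f(15,-1)=5070 f(15,1)=5980 f(15,3)=4900 f(15,5)=2988 f(15,7)=1364 f(15,9)=455 f(15,11)=105 f(15,13)=15 f(15,15)=1
t=16: f(16,-2)=7072 f(16,0)=11050 f(16,2)=10880 f(16,4)=7888 f(16,6)=4352 f(16,8)=1819 f(16,10)=560 f(16,12)=120 f(16,14)=16 f(16,16)=1
t=17: f(17,-3)=7072 f(17,-1)=18122 f(17,1)=21930 f(17,3)=18768 f(17,5)=12240 f(17,7)=6171 f(17,9)=2379 f(17,11)=680 f(17,13)=136 f(17,15)=17 f(17,17)=1
t=18: f(18,-2)=25194 f(18,0)=40052 f(18,2)=40698 f(18,4)=31008 f(18,6)=18411 f(18,8)=8550 f(18,10)=3059 f(18,12)=816 f(18,14)=153 f(18,16)=18 f(18,18)=1
t=19: f(19,-3)=25194 f(19,-1)=65246 f(19,1)=80750 f(19,3)=71706 f(19,5)=49419 f(19,7)=26961 f(19,9)=11609 f(19,11)=3875 f(19,13)=969 f(19,15)=171 f(19,17)=19 f(19,19)=1
t=20: f(20,-2)=90440 f(20,0)=145996 f(20,2)=152456 f(20,4)=121125 f(20,6)=76380 f(20,8)=38570 f(20,10)=15484 f(20,12)=4844 f(20,14)=1140 f(20,16)=190 f(20,18)=20 f(20,20)=1
t=21: f(21,-3)=90440 f(21,-1)=236436 f(21,1)=298452 f(21,3)=273581 f(21,5)=197505 f(21,7)=114950 f(21,9)=54054 f(21,11)=20328 f(21,13)=5984 f(21,15)=1330 f(21,17)=210 f(21,19)=21 f(21,21)=1
t=22: f(22,-2)=326876 f(22,0)=534888 f(22,2)=572033 f(22,4)=471086 f(22,6)=312455 f(22,8)=169004 f(22,10)=74382 f(22,12)=26312 f(22,14)=7314 f(22,16)=1540 f(22,18)=231 f(22,20)=22 f(22,22)=1
t=23: f(23,-3)=326876 f(23,-1)=861764 f(23,1)=1106921 f(23,3)=1043119 f(23,5)=783541 f(23,7)=481459 f(23,9)=243386 f(23,11)=100694 f(23,13)=33626 f(23,15)=8854 f(23,17)=1771 f(23,19)=253 f(23,21)=23 f(23,23)=1
t=24: f(24,-2)=1188640 f(24,0)=1968685 f(24,2)=2150040 f(24,4)=1826660 f(24,6)=1265000 f(24,8)=724845 f(24,10)=344080 f(24,12)=134320 f(24,14)=42480 f(24,16)=10625 f(24,18)=2024 f(24,20)=276 f(24,22)=24 f(24,24)=1
Σ_s f(24,s) = 9657700
P = 9657700/16777216 = 2414425/4194304

Answer: 2414425/4194304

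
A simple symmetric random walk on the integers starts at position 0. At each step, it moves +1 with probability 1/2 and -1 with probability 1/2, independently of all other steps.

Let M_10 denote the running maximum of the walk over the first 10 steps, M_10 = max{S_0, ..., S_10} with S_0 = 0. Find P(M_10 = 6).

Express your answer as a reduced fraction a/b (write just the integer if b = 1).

Let M_10 = max(S_0,...,S_10). Use the reflection principle: for j ≥ 1, #{paths with M_10 ≥ j} = #{S_10 ≥ j} + #{S_10 ≥ j+1}.
By reflection, #{M_10 ≥ 6} = #{S_10 ≥ 6} + #{S_10 ≥ 7} = 56 + 11 = 67.
#{M_10 ≥ 7} = #{S_10 ≥ 7} + #{S_10 ≥ 8} = 11 + 11 = 22.
#{M_10 = 6} = 67 - 22 = 45.
P(M_10 = 6) = 45/1024 = 45/1024

Answer: 45/1024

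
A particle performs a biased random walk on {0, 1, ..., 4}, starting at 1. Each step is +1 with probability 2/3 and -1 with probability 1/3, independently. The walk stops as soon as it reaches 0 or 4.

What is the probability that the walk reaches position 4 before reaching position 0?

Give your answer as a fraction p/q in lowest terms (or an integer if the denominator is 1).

Biased walk: p = 2/3, q = 1/3, r = q/p = 1/2
Gambler's ruin: P(hit 4 before 0 | start at 1) = (1 - r^a)/(1 - r^N)
r^1 = 1/2; r^4 = 1/16
P = (1 - 1/2) / (1 - 1/16) = 1/2 / 15/16 = 8/15

Answer: 8/15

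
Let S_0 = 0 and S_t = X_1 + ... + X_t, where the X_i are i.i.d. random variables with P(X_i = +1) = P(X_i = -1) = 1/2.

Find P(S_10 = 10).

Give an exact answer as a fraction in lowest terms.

To reach position 10 after 10 steps: need 10 steps of +1 and 0 of -1.
Favorable paths: C(10,10) = 1
Total paths: 2^10 = 1024
P = 1/1024 = 1/1024

Answer: 1/1024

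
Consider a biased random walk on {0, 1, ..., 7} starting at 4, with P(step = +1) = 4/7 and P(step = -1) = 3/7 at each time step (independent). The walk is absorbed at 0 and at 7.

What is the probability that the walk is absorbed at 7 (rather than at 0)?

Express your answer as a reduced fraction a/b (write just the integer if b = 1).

Answer: 11200/14197

Derivation:
Biased walk: p = 4/7, q = 3/7, r = q/p = 3/4
Gambler's ruin: P(hit 7 before 0 | start at 4) = (1 - r^a)/(1 - r^N)
r^4 = 81/256; r^7 = 2187/16384
P = (1 - 81/256) / (1 - 2187/16384) = 175/256 / 14197/16384 = 11200/14197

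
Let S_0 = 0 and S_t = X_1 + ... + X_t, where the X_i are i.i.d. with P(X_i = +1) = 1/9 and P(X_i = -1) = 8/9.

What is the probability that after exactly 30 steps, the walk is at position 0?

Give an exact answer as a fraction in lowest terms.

Answer: 606412504575204392960/4710128697246244834921603689

Derivation:
To be at 0 after 30 steps: need exactly 15 steps of +1 and 15 of -1.
Number of such sequences: C(30,15) = 155117520
Each has probability (1/9)^15 · (8/9)^15 = 35184372088832/42391158275216203514294433201
P = 155117520 · 35184372088832/42391158275216203514294433201 = 606412504575204392960/4710128697246244834921603689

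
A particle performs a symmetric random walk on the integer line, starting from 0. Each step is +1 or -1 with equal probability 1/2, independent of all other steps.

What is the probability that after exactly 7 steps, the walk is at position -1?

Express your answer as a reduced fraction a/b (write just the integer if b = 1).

To reach position -1 after 7 steps: need 3 steps of +1 and 4 of -1.
Favorable paths: C(7,3) = 35
Total paths: 2^7 = 128
P = 35/128 = 35/128

Answer: 35/128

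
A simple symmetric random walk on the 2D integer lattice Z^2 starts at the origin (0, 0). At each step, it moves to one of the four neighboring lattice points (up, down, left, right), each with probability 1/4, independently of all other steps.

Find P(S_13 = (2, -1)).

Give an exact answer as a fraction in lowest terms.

Let h be the number of horizontal steps (so 13-h are vertical). To end at (2,-1) need (h+2)/2 right-steps and ((13-h)-1)/2 up-steps.
Sum over h with 2 ≤ h ≤ 12, h ≡ 0 (mod 2), 13-h ≡ 1 (mod 2):
h=2: C(13,2)·C(2,2)·C(11,5) = 78·1·462 = 36036
h=4: C(13,4)·C(4,3)·C(9,4) = 715·4·126 = 360360
h=6: C(13,6)·C(6,4)·C(7,3) = 1716·15·35 = 900900
h=8: C(13,8)·C(8,5)·C(5,2) = 1287·56·10 = 720720
h=10: C(13,10)·C(10,6)·C(3,1) = 286·210·3 = 180180
h=12: C(13,12)·C(12,7)·C(1,0) = 13·792·1 = 10296
Total favorable: 2208492
Total paths: 4^13 = 67108864
P = 2208492/67108864 = 552123/16777216

Answer: 552123/16777216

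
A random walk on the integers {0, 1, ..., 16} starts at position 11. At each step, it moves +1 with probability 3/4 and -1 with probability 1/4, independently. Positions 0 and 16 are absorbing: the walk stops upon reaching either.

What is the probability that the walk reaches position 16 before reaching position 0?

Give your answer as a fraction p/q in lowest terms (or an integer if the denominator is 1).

Biased walk: p = 3/4, q = 1/4, r = q/p = 1/3
Gambler's ruin: P(hit 16 before 0 | start at 11) = (1 - r^a)/(1 - r^N)
r^11 = 1/177147; r^16 = 1/43046721
P = (1 - 1/177147) / (1 - 1/43046721) = 177146/177147 / 43046720/43046721 = 21523239/21523360

Answer: 21523239/21523360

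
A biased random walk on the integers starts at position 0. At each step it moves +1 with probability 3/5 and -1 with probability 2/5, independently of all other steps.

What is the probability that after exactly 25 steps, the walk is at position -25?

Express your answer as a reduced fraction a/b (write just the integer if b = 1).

Answer: 33554432/298023223876953125

Derivation:
To reach position -25 after 25 steps: need 0 steps of +1 and 25 steps of -1.
Number of such sequences: C(25,0) = 1
Each has probability (3/5)^0 · (2/5)^25 = 33554432/298023223876953125
P = 1 · 33554432/298023223876953125 = 33554432/298023223876953125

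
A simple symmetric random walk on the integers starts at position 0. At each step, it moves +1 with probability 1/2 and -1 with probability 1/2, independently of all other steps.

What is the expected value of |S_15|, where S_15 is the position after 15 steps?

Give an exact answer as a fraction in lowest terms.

Answer: 6435/2048

Derivation:
S_15 takes values m ≡ 1 (mod 2) with |m| ≤ 15; P(S_15=m) = C(15,(15+m)/2)/2^15.
Total paths: 2^15 = 32768
Distribution: P(S=-15)=1/32768, P(S=-13)=15/32768, P(S=-11)=105/32768, P(S=-9)=455/32768, P(S=-7)=1365/32768, P(S=-5)=3003/32768, P(S=-3)=5005/32768, P(S=-1)=6435/32768, P(S=1)=6435/32768, P(S=3)=5005/32768, P(S=5)=3003/32768, P(S=7)=1365/32768, P(S=9)=455/32768, P(S=11)=105/32768, P(S=13)=15/32768, P(S=15)=1/32768
E[|S_15|] = Σ_m |m|·P(S_15=m) = 102960/32768 = 6435/2048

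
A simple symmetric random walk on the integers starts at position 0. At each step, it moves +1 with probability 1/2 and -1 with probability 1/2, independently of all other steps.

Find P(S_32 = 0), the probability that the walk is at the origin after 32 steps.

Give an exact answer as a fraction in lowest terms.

Answer: 300540195/2147483648

Derivation:
To return to 0 after 32 steps: need exactly 16 steps of +1 and 16 of -1.
Favorable paths: C(32,16) = 601080390
Total paths: 2^32 = 4294967296
P = 601080390/4294967296 = 300540195/2147483648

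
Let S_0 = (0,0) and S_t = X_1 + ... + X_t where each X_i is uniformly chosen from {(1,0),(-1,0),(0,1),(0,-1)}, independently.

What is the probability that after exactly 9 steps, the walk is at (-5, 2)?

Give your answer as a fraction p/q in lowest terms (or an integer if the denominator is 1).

Answer: 189/65536

Derivation:
Let h be the number of horizontal steps (so 9-h are vertical). To end at (-5,2) need (h-5)/2 right-steps and ((9-h)+2)/2 up-steps.
Sum over h with 5 ≤ h ≤ 7, h ≡ 1 (mod 2), 9-h ≡ 0 (mod 2):
h=5: C(9,5)·C(5,0)·C(4,3) = 126·1·4 = 504
h=7: C(9,7)·C(7,1)·C(2,2) = 36·7·1 = 252
Total favorable: 756
Total paths: 4^9 = 262144
P = 756/262144 = 189/65536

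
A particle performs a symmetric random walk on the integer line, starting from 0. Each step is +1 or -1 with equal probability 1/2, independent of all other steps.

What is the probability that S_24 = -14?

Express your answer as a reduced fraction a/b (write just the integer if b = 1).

To reach position -14 after 24 steps: need 5 steps of +1 and 19 of -1.
Favorable paths: C(24,5) = 42504
Total paths: 2^24 = 16777216
P = 42504/16777216 = 5313/2097152

Answer: 5313/2097152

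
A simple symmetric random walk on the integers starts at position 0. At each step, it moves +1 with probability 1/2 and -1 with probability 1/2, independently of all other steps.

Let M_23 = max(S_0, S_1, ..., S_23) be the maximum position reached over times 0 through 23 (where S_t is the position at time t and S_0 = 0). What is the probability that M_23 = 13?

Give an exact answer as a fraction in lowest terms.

Answer: 33649/8388608

Derivation:
Let M_23 = max(S_0,...,S_23). Use the reflection principle: for j ≥ 1, #{paths with M_23 ≥ j} = #{S_23 ≥ j} + #{S_23 ≥ j+1}.
By reflection, #{M_23 ≥ 13} = #{S_23 ≥ 13} + #{S_23 ≥ 14} = 44552 + 10903 = 55455.
#{M_23 ≥ 14} = #{S_23 ≥ 14} + #{S_23 ≥ 15} = 10903 + 10903 = 21806.
#{M_23 = 13} = 55455 - 21806 = 33649.
P(M_23 = 13) = 33649/8388608 = 33649/8388608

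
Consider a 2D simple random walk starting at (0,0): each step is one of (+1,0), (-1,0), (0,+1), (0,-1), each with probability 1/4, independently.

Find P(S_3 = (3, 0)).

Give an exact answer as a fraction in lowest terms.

Answer: 1/64

Derivation:
Let h be the number of horizontal steps (so 3-h are vertical). To end at (3,0) need (h+3)/2 right-steps and ((3-h)+0)/2 up-steps.
Sum over h with 3 ≤ h ≤ 3, h ≡ 1 (mod 2), 3-h ≡ 0 (mod 2):
h=3: C(3,3)·C(3,3)·C(0,0) = 1·1·1 = 1
Total favorable: 1
Total paths: 4^3 = 64
P = 1/64 = 1/64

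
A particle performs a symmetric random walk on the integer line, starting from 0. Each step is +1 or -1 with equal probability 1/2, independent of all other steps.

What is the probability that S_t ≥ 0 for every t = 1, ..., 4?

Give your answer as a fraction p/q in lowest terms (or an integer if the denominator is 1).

Let f(t,s) = #length-t paths at position s with S_1..S_t all ≥ 0.
f(t,s) = f(t-1,s-1) + f(t-1,s+1) for s ≥ 0; f(t,s) = 0 for s < 0.
t=0: f(0,0)=1
t=1: f(1,1)=1
t=2: f(2,0)=1 f(2,2)=1
t=3: f(3,1)=2 f(3,3)=1
t=4: f(4,0)=2 f(4,2)=3 f(4,4)=1
Σ_s f(4,s) = 6
P = 6/16 = 3/8

Answer: 3/8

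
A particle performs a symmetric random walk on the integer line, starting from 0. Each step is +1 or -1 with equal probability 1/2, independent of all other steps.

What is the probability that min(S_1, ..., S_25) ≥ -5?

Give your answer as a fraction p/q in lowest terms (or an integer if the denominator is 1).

Answer: 3231615/4194304

Derivation:
Let f(t,s) = #length-t paths at position s with S_1..S_t all ≥ -5.
f(t,s) = f(t-1,s-1) + f(t-1,s+1) for s ≥ -5; f(t,s) = 0 for s < -5.
t=0: f(0,0)=1
t=1: f(1,-1)=1 f(1,1)=1
t=2: f(2,-2)=1 f(2,0)=2 f(2,2)=1
t=3: f(3,-3)=1 f(3,-1)=3 f(3,1)=3 f(3,3)=1
t=4: f(4,-4)=1 f(4,-2)=4 f(4,0)=6 f(4,2)=4 f(4,4)=1
t=5: f(5,-5)=1 f(5,-3)=5 f(5,-1)=10 f(5,1)=10 f(5,3)=5 f(5,5)=1
t=6: f(6,-4)=6 f(6,-2)=15 f(6,0)=20 f(6,2)=15 f(6,4)=6 f(6,6)=1
t=7: f(7,-5)=6 f(7,-3)=21 f(7,-1)=35 f(7,1)=35 f(7,3)=21 f(7,5)=7 f(7,7)=1
t=8: f(8,-4)=27 f(8,-2)=56 f(8,0)=70 f(8,2)=56 f(8,4)=28 f(8,6)=8 f(8,8)=1
t=9: f(9,-5)=27 f(9,-3)=83 f(9,-1)=126 f(9,1)=126 f(9,3)=84 f(9,5)=36 f(9,7)=9 f(9,9)=1
t=10: f(10,-4)=110 f(10,-2)=209 f(10,0)=252 f(10,2)=210 f(10,4)=120 f(10,6)=45 f(10,8)=10 f(10,10)=1
t=11: f(11,-5)=110 f(11,-3)=319 f(11,-1)=461 f(11,1)=462 f(11,3)=330 f(11,5)=165 f(11,7)=55 f(11,9)=11 f(11,11)=1
t=12: f(12,-4)=429 f(12,-2)=780 f(12,0)=923 f(12,2)=792 f(12,4)=495 f(12,6)=220 f(12,8)=66 f(12,10)=12 f(12,12)=1
t=13: f(13,-5)=429 f(13,-3)=1209 f(13,-1)=1703 f(13,1)=1715 f(13,3)=1287 f(13,5)=715 f(13,7)=286 f(13,9)=78 f(13,11)=13 f(13,13)=1
t=14: f(14,-4)=1638 f(14,-2)=2912 f(14,0)=3418 f(14,2)=3002 f(14,4)=2002 f(14,6)=1001 f(14,8)=364 f(14,10)=91 f(14,12)=14 f(14,14)=1
t=15: f(15,-5)=1638 f(15,-3)=4550 f(15,-1)=6330 f(15,1)=6420 f(15,3)=5004 f(15,5)=3003 f(15,7)=1365 f(15,9)=455 f(15,11)=105 f(15,13)=15 f(15,15)=1
t=16: f(16,-4)=6188 f(16,-2)=10880 f(16,0)=12750 f(16,2)=11424 f(16,4)=8007 f(16,6)=4368 f(16,8)=1820 f(16,10)=560 f(16,12)=120 f(16,14)=16 f(16,16)=1
t=17: f(17,-5)=6188 f(17,-3)=17068 f(17,-1)=23630 f(17,1)=24174 f(17,3)=19431 f(17,5)=12375 f(17,7)=6188 f(17,9)=2380 f(17,11)=680 f(17,13)=136 f(17,15)=17 f(17,17)=1
t=18: f(18,-4)=23256 f(18,-2)=40698 f(18,0)=47804 f(18,2)=43605 f(18,4)=31806 f(18,6)=18563 f(18,8)=8568 f(18,10)=3060 f(18,12)=816 f(18,14)=153 f(18,16)=18 f(18,18)=1
t=19: f(19,-5)=23256 f(19,-3)=63954 f(19,-1)=88502 f(19,1)=91409 f(19,3)=75411 f(19,5)=50369 f(19,7)=27131 f(19,9)=11628 f(19,11)=3876 f(19,13)=969 f(19,15)=171 f(19,17)=19 f(19,19)=1
t=20: f(20,-4)=87210 f(20,-2)=152456 f(20,0)=179911 f(20,2)=166820 f(20,4)=125780 f(20,6)=77500 f(20,8)=38759 f(20,10)=15504 f(20,12)=4845 f(20,14)=1140 f(20,16)=190 f(20,18)=20 f(20,20)=1
t=21: f(21,-5)=87210 f(21,-3)=239666 f(21,-1)=332367 f(21,1)=346731 f(21,3)=292600 f(21,5)=203280 f(21,7)=116259 f(21,9)=54263 f(21,11)=20349 f(21,13)=5985 f(21,15)=1330 f(21,17)=210 f(21,19)=21 f(21,21)=1
t=22: f(22,-4)=326876 f(22,-2)=572033 f(22,0)=679098 f(22,2)=639331 f(22,4)=495880 f(22,6)=319539 f(22,8)=170522 f(22,10)=74612 f(22,12)=26334 f(22,14)=7315 f(22,16)=1540 f(22,18)=231 f(22,20)=22 f(22,22)=1
t=23: f(23,-5)=326876 f(23,-3)=898909 f(23,-1)=1251131 f(23,1)=1318429 f(23,3)=1135211 f(23,5)=815419 f(23,7)=490061 f(23,9)=245134 f(23,11)=100946 f(23,13)=33649 f(23,15)=8855 f(23,17)=1771 f(23,19)=253 f(23,21)=23 f(23,23)=1
t=24: f(24,-4)=1225785 f(24,-2)=2150040 f(24,0)=2569560 f(24,2)=2453640 f(24,4)=1950630 f(24,6)=1305480 f(24,8)=735195 f(24,10)=346080 f(24,12)=134595 f(24,14)=42504 f(24,16)=10626 f(24,18)=2024 f(24,20)=276 f(24,22)=24 f(24,24)=1
t=25: f(25,-5)=1225785 f(25,-3)=3375825 f(25,-1)=4719600 f(25,1)=5023200 f(25,3)=4404270 f(25,5)=3256110 f(25,7)=2040675 f(25,9)=1081275 f(25,11)=480675 f(25,13)=177099 f(25,15)=53130 f(25,17)=12650 f(25,19)=2300 f(25,21)=300 f(25,23)=25 f(25,25)=1
Σ_s f(25,s) = 25852920
P = 25852920/33554432 = 3231615/4194304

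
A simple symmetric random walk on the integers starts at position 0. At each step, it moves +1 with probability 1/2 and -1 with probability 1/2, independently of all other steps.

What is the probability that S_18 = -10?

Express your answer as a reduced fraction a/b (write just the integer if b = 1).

Answer: 765/65536

Derivation:
To reach position -10 after 18 steps: need 4 steps of +1 and 14 of -1.
Favorable paths: C(18,4) = 3060
Total paths: 2^18 = 262144
P = 3060/262144 = 765/65536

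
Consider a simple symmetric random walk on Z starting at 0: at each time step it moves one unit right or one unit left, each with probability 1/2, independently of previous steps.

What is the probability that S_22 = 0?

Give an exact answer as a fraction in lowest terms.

To return to 0 after 22 steps: need exactly 11 steps of +1 and 11 of -1.
Favorable paths: C(22,11) = 705432
Total paths: 2^22 = 4194304
P = 705432/4194304 = 88179/524288

Answer: 88179/524288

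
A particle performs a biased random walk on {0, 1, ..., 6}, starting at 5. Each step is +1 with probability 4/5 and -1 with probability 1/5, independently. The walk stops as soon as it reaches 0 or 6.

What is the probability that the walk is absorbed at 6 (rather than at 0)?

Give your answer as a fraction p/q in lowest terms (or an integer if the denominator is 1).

Answer: 1364/1365

Derivation:
Biased walk: p = 4/5, q = 1/5, r = q/p = 1/4
Gambler's ruin: P(hit 6 before 0 | start at 5) = (1 - r^a)/(1 - r^N)
r^5 = 1/1024; r^6 = 1/4096
P = (1 - 1/1024) / (1 - 1/4096) = 1023/1024 / 4095/4096 = 1364/1365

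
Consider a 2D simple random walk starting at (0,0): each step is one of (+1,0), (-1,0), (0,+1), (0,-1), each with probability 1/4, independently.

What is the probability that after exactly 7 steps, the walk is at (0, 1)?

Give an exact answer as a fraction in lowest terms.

Answer: 1225/16384

Derivation:
Let h be the number of horizontal steps (so 7-h are vertical). To end at (0,1) need (h+0)/2 right-steps and ((7-h)+1)/2 up-steps.
Sum over h with 0 ≤ h ≤ 6, h ≡ 0 (mod 2), 7-h ≡ 1 (mod 2):
h=0: C(7,0)·C(0,0)·C(7,4) = 1·1·35 = 35
h=2: C(7,2)·C(2,1)·C(5,3) = 21·2·10 = 420
h=4: C(7,4)·C(4,2)·C(3,2) = 35·6·3 = 630
h=6: C(7,6)·C(6,3)·C(1,1) = 7·20·1 = 140
Total favorable: 1225
Total paths: 4^7 = 16384
P = 1225/16384 = 1225/16384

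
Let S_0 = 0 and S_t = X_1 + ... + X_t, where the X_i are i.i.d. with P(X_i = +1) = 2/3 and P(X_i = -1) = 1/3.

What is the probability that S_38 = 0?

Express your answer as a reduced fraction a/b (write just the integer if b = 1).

To be at 0 after 38 steps: need exactly 19 steps of +1 and 19 of -1.
Number of such sequences: C(38,19) = 35345263800
Each has probability (2/3)^19 · (1/3)^19 = 524288/1350851717672992089
P = 35345263800 · 524288/1350851717672992089 = 6177032555724800/450283905890997363

Answer: 6177032555724800/450283905890997363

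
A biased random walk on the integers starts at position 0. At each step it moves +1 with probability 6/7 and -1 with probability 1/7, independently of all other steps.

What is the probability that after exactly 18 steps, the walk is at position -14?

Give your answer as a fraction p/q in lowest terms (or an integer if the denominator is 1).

Answer: 5508/1628413597910449

Derivation:
To reach position -14 after 18 steps: need 2 steps of +1 and 16 steps of -1.
Number of such sequences: C(18,2) = 153
Each has probability (6/7)^2 · (1/7)^16 = 36/1628413597910449
P = 153 · 36/1628413597910449 = 5508/1628413597910449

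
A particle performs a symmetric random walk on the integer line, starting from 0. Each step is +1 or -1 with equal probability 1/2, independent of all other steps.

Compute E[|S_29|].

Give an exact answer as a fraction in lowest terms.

Answer: 145422675/33554432

Derivation:
S_29 takes values m ≡ 1 (mod 2) with |m| ≤ 29; P(S_29=m) = C(29,(29+m)/2)/2^29.
Total paths: 2^29 = 536870912
Distribution: P(S=-29)=1/536870912, P(S=-27)=29/536870912, P(S=-25)=406/536870912, P(S=-23)=3654/536870912, P(S=-21)=23751/536870912, P(S=-19)=118755/536870912, P(S=-17)=475020/536870912, P(S=-15)=1560780/536870912, P(S=-13)=4292145/536870912, P(S=-11)=10015005/536870912, P(S=-9)=20030010/536870912, P(S=-7)=34597290/536870912, P(S=-5)=51895935/536870912, P(S=-3)=67863915/536870912, P(S=-1)=77558760/536870912, P(S=1)=77558760/536870912, P(S=3)=67863915/536870912, P(S=5)=51895935/536870912, P(S=7)=34597290/536870912, P(S=9)=20030010/536870912, P(S=11)=10015005/536870912, P(S=13)=4292145/536870912, P(S=15)=1560780/536870912, P(S=17)=475020/536870912, P(S=19)=118755/536870912, P(S=21)=23751/536870912, P(S=23)=3654/536870912, P(S=25)=406/536870912, P(S=27)=29/536870912, P(S=29)=1/536870912
E[|S_29|] = Σ_m |m|·P(S_29=m) = 2326762800/536870912 = 145422675/33554432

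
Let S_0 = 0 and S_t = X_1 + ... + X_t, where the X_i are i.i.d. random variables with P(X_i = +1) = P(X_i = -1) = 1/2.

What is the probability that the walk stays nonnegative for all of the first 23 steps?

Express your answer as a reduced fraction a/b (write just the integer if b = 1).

Let f(t,s) = #length-t paths at position s with S_1..S_t all ≥ 0.
f(t,s) = f(t-1,s-1) + f(t-1,s+1) for s ≥ 0; f(t,s) = 0 for s < 0.
t=0: f(0,0)=1
t=1: f(1,1)=1
t=2: f(2,0)=1 f(2,2)=1
t=3: f(3,1)=2 f(3,3)=1
t=4: f(4,0)=2 f(4,2)=3 f(4,4)=1
t=5: f(5,1)=5 f(5,3)=4 f(5,5)=1
t=6: f(6,0)=5 f(6,2)=9 f(6,4)=5 f(6,6)=1
t=7: f(7,1)=14 f(7,3)=14 f(7,5)=6 f(7,7)=1
t=8: f(8,0)=14 f(8,2)=28 f(8,4)=20 f(8,6)=7 f(8,8)=1
t=9: f(9,1)=42 f(9,3)=48 f(9,5)=27 f(9,7)=8 f(9,9)=1
t=10: f(10,0)=42 f(10,2)=90 f(10,4)=75 f(10,6)=35 f(10,8)=9 f(10,10)=1
t=11: f(11,1)=132 f(11,3)=165 f(11,5)=110 f(11,7)=44 f(11,9)=10 f(11,11)=1
t=12: f(12,0)=132 f(12,2)=297 f(12,4)=275 f(12,6)=154 f(12,8)=54 f(12,10)=11 f(12,12)=1
t=13: f(13,1)=429 f(13,3)=572 f(13,5)=429 f(13,7)=208 f(13,9)=65 f(13,11)=12 f(13,13)=1
t=14: f(14,0)=429 f(14,2)=1001 f(14,4)=1001 f(14,6)=637 f(14,8)=273 f(14,10)=77 f(14,12)=13 f(14,14)=1
t=15: f(15,1)=1430 f(15,3)=2002 f(15,5)=1638 f(15,7)=910 f(15,9)=350 f(15,11)=90 f(15,13)=14 f(15,15)=1
t=16: f(16,0)=1430 f(16,2)=3432 f(16,4)=3640 f(16,6)=2548 f(16,8)=1260 f(16,10)=440 f(16,12)=104 f(16,14)=15 f(16,16)=1
t=17: f(17,1)=4862 f(17,3)=7072 f(17,5)=6188 f(17,7)=3808 f(17,9)=1700 f(17,11)=544 f(17,13)=119 f(17,15)=16 f(17,17)=1
t=18: f(18,0)=4862 f(18,2)=11934 f(18,4)=13260 f(18,6)=9996 f(18,8)=5508 f(18,10)=2244 f(18,12)=663 f(18,14)=135 f(18,16)=17 f(18,18)=1
t=19: f(19,1)=16796 f(19,3)=25194 f(19,5)=23256 f(19,7)=15504 f(19,9)=7752 f(19,11)=2907 f(19,13)=798 f(19,15)=152 f(19,17)=18 f(19,19)=1
t=20: f(20,0)=16796 f(20,2)=41990 f(20,4)=48450 f(20,6)=38760 f(20,8)=23256 f(20,10)=10659 f(20,12)=3705 f(20,14)=950 f(20,16)=170 f(20,18)=19 f(20,20)=1
t=21: f(21,1)=58786 f(21,3)=90440 f(21,5)=87210 f(21,7)=62016 f(21,9)=33915 f(21,11)=14364 f(21,13)=4655 f(21,15)=1120 f(21,17)=189 f(21,19)=20 f(21,21)=1
t=22: f(22,0)=58786 f(22,2)=149226 f(22,4)=177650 f(22,6)=149226 f(22,8)=95931 f(22,10)=48279 f(22,12)=19019 f(22,14)=5775 f(22,16)=1309 f(22,18)=209 f(22,20)=21 f(22,22)=1
t=23: f(23,1)=208012 f(23,3)=326876 f(23,5)=326876 f(23,7)=245157 f(23,9)=144210 f(23,11)=67298 f(23,13)=24794 f(23,15)=7084 f(23,17)=1518 f(23,19)=230 f(23,21)=22 f(23,23)=1
Σ_s f(23,s) = 1352078
P = 1352078/8388608 = 676039/4194304

Answer: 676039/4194304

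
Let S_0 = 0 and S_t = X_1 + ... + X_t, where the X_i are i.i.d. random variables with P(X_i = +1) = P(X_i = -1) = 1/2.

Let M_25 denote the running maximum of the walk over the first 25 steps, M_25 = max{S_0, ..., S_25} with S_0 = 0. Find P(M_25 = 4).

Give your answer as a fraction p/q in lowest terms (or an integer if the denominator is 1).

Answer: 408595/4194304

Derivation:
Let M_25 = max(S_0,...,S_25). Use the reflection principle: for j ≥ 1, #{paths with M_25 ≥ j} = #{S_25 ≥ j} + #{S_25 ≥ j+1}.
By reflection, #{M_25 ≥ 4} = #{S_25 ≥ 4} + #{S_25 ≥ 5} = 7119516 + 7119516 = 14239032.
#{M_25 ≥ 5} = #{S_25 ≥ 5} + #{S_25 ≥ 6} = 7119516 + 3850756 = 10970272.
#{M_25 = 4} = 14239032 - 10970272 = 3268760.
P(M_25 = 4) = 3268760/33554432 = 408595/4194304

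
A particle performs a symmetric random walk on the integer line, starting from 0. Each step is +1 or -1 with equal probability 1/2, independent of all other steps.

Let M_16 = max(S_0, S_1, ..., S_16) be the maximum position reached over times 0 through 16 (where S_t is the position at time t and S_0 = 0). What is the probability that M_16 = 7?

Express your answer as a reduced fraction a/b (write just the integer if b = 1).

Answer: 455/16384

Derivation:
Let M_16 = max(S_0,...,S_16). Use the reflection principle: for j ≥ 1, #{paths with M_16 ≥ j} = #{S_16 ≥ j} + #{S_16 ≥ j+1}.
By reflection, #{M_16 ≥ 7} = #{S_16 ≥ 7} + #{S_16 ≥ 8} = 2517 + 2517 = 5034.
#{M_16 ≥ 8} = #{S_16 ≥ 8} + #{S_16 ≥ 9} = 2517 + 697 = 3214.
#{M_16 = 7} = 5034 - 3214 = 1820.
P(M_16 = 7) = 1820/65536 = 455/16384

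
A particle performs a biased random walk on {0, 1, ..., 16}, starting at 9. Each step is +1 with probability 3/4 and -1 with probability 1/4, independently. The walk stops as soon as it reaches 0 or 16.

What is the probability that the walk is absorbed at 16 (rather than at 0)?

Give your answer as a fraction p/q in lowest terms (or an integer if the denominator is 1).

Biased walk: p = 3/4, q = 1/4, r = q/p = 1/3
Gambler's ruin: P(hit 16 before 0 | start at 9) = (1 - r^a)/(1 - r^N)
r^9 = 1/19683; r^16 = 1/43046721
P = (1 - 1/19683) / (1 - 1/43046721) = 19682/19683 / 43046720/43046721 = 21522267/21523360

Answer: 21522267/21523360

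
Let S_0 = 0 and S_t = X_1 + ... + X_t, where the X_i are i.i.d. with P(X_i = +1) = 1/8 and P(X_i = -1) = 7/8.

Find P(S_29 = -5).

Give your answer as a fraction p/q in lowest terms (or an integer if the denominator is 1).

Answer: 12072578032896685303545/154742504910672534362390528

Derivation:
To reach position -5 after 29 steps: need 12 steps of +1 and 17 steps of -1.
Number of such sequences: C(29,12) = 51895935
Each has probability (1/8)^12 · (7/8)^17 = 232630513987207/154742504910672534362390528
P = 51895935 · 232630513987207/154742504910672534362390528 = 12072578032896685303545/154742504910672534362390528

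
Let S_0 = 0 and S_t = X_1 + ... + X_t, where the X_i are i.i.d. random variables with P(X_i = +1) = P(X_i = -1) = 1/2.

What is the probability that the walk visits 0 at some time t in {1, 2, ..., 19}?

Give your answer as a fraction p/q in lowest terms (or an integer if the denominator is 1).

Answer: 53381/65536

Derivation:
Count via complement. Let g(t,s) = #length-t paths at position s with S_1..S_t all ≠ 0.
g(t,s) = g(t-1,s-1) + g(t-1,s+1) for s ≠ 0; g(t,0) = 0.
t=0: g(0,0)=1
t=1: g(1,-1)=1 g(1,1)=1
t=2: g(2,-2)=1 g(2,2)=1
t=3: g(3,-3)=1 g(3,-1)=1 g(3,1)=1 g(3,3)=1
t=4: g(4,-4)=1 g(4,-2)=2 g(4,2)=2 g(4,4)=1
t=5: g(5,-5)=1 g(5,-3)=3 g(5,-1)=2 g(5,1)=2 g(5,3)=3 g(5,5)=1
t=6: g(6,-6)=1 g(6,-4)=4 g(6,-2)=5 g(6,2)=5 g(6,4)=4 g(6,6)=1
t=7: g(7,-7)=1 g(7,-5)=5 g(7,-3)=9 g(7,-1)=5 g(7,1)=5 g(7,3)=9 g(7,5)=5 g(7,7)=1
t=8: g(8,-8)=1 g(8,-6)=6 g(8,-4)=14 g(8,-2)=14 g(8,2)=14 g(8,4)=14 g(8,6)=6 g(8,8)=1
t=9: g(9,-9)=1 g(9,-7)=7 g(9,-5)=20 g(9,-3)=28 g(9,-1)=14 g(9,1)=14 g(9,3)=28 g(9,5)=20 g(9,7)=7 g(9,9)=1
t=10: g(10,-10)=1 g(10,-8)=8 g(10,-6)=27 g(10,-4)=48 g(10,-2)=42 g(10,2)=42 g(10,4)=48 g(10,6)=27 g(10,8)=8 g(10,10)=1
t=11: g(11,-11)=1 g(11,-9)=9 g(11,-7)=35 g(11,-5)=75 g(11,-3)=90 g(11,-1)=42 g(11,1)=42 g(11,3)=90 g(11,5)=75 g(11,7)=35 g(11,9)=9 g(11,11)=1
t=12: g(12,-12)=1 g(12,-10)=10 g(12,-8)=44 g(12,-6)=110 g(12,-4)=165 g(12,-2)=132 g(12,2)=132 g(12,4)=165 g(12,6)=110 g(12,8)=44 g(12,10)=10 g(12,12)=1
t=13: g(13,-13)=1 g(13,-11)=11 g(13,-9)=54 g(13,-7)=154 g(13,-5)=275 g(13,-3)=297 g(13,-1)=132 g(13,1)=132 g(13,3)=297 g(13,5)=275 g(13,7)=154 g(13,9)=54 g(13,11)=11 g(13,13)=1
t=14: g(14,-14)=1 g(14,-12)=12 g(14,-10)=65 g(14,-8)=208 g(14,-6)=429 g(14,-4)=572 g(14,-2)=429 g(14,2)=429 g(14,4)=572 g(14,6)=429 g(14,8)=208 g(14,10)=65 g(14,12)=12 g(14,14)=1
t=15: g(15,-15)=1 g(15,-13)=13 g(15,-11)=77 g(15,-9)=273 g(15,-7)=637 g(15,-5)=1001 g(15,-3)=1001 g(15,-1)=429 g(15,1)=429 g(15,3)=1001 g(15,5)=1001 g(15,7)=637 g(15,9)=273 g(15,11)=77 g(15,13)=13 g(15,15)=1
t=16: g(16,-16)=1 g(16,-14)=14 g(16,-12)=90 g(16,-10)=350 g(16,-8)=910 g(16,-6)=1638 g(16,-4)=2002 g(16,-2)=1430 g(16,2)=1430 g(16,4)=2002 g(16,6)=1638 g(16,8)=910 g(16,10)=350 g(16,12)=90 g(16,14)=14 g(16,16)=1
t=17: g(17,-17)=1 g(17,-15)=15 g(17,-13)=104 g(17,-11)=440 g(17,-9)=1260 g(17,-7)=2548 g(17,-5)=3640 g(17,-3)=3432 g(17,-1)=1430 g(17,1)=1430 g(17,3)=3432 g(17,5)=3640 g(17,7)=2548 g(17,9)=1260 g(17,11)=440 g(17,13)=104 g(17,15)=15 g(17,17)=1
t=18: g(18,-18)=1 g(18,-16)=16 g(18,-14)=119 g(18,-12)=544 g(18,-10)=1700 g(18,-8)=3808 g(18,-6)=6188 g(18,-4)=7072 g(18,-2)=4862 g(18,2)=4862 g(18,4)=7072 g(18,6)=6188 g(18,8)=3808 g(18,10)=1700 g(18,12)=544 g(18,14)=119 g(18,16)=16 g(18,18)=1
t=19: g(19,-19)=1 g(19,-17)=17 g(19,-15)=135 g(19,-13)=663 g(19,-11)=2244 g(19,-9)=5508 g(19,-7)=9996 g(19,-5)=13260 g(19,-3)=11934 g(19,-1)=4862 g(19,1)=4862 g(19,3)=11934 g(19,5)=13260 g(19,7)=9996 g(19,9)=5508 g(19,11)=2244 g(19,13)=663 g(19,15)=135 g(19,17)=17 g(19,19)=1
Paths never hitting 0: Σ_s g(19,s) = 97240
Paths hitting 0: 2^19 - 97240 = 427048
P = 427048/524288 = 53381/65536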